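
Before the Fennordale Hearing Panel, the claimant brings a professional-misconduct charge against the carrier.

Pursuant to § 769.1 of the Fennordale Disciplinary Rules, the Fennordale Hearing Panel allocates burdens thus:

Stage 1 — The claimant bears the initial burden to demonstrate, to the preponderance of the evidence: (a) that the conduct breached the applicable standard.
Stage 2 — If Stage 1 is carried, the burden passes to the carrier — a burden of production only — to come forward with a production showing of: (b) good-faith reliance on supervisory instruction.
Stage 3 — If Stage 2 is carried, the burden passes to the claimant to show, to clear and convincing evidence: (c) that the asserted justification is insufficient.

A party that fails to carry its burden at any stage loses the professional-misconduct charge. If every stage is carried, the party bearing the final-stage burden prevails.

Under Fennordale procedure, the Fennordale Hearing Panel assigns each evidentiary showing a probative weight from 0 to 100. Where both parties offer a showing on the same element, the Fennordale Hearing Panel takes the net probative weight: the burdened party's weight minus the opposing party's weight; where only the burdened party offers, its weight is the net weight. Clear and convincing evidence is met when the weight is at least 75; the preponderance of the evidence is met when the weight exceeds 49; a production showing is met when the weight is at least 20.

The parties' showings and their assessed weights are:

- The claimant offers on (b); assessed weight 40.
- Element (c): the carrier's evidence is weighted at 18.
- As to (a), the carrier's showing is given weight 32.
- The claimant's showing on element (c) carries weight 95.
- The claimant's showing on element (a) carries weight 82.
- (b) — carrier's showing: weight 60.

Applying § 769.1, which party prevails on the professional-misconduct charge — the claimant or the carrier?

Stage 1 — burden on claimant; standard: the preponderance of the evidence (weight exceeds 49).
    (a): 82 − 32 = 50 > 49 [met]
  The claimant carries Stage 1; the carrier now bears the burden.
Stage 2 — burden on carrier; standard: a production showing (weight is at least 20).
    (b): 60 − 40 = 20 ≥ 20 [met]
  All elements met. The burden passes to the claimant.
Stage 3 — burden on claimant; standard: clear and convincing evidence (weight is at least 75).
    (c): 95 − 18 = 77 ≥ 75 [met]
  Stage 3 carried; the final stage is satisfied.
Every stage carried; the claimant prevails.

claimant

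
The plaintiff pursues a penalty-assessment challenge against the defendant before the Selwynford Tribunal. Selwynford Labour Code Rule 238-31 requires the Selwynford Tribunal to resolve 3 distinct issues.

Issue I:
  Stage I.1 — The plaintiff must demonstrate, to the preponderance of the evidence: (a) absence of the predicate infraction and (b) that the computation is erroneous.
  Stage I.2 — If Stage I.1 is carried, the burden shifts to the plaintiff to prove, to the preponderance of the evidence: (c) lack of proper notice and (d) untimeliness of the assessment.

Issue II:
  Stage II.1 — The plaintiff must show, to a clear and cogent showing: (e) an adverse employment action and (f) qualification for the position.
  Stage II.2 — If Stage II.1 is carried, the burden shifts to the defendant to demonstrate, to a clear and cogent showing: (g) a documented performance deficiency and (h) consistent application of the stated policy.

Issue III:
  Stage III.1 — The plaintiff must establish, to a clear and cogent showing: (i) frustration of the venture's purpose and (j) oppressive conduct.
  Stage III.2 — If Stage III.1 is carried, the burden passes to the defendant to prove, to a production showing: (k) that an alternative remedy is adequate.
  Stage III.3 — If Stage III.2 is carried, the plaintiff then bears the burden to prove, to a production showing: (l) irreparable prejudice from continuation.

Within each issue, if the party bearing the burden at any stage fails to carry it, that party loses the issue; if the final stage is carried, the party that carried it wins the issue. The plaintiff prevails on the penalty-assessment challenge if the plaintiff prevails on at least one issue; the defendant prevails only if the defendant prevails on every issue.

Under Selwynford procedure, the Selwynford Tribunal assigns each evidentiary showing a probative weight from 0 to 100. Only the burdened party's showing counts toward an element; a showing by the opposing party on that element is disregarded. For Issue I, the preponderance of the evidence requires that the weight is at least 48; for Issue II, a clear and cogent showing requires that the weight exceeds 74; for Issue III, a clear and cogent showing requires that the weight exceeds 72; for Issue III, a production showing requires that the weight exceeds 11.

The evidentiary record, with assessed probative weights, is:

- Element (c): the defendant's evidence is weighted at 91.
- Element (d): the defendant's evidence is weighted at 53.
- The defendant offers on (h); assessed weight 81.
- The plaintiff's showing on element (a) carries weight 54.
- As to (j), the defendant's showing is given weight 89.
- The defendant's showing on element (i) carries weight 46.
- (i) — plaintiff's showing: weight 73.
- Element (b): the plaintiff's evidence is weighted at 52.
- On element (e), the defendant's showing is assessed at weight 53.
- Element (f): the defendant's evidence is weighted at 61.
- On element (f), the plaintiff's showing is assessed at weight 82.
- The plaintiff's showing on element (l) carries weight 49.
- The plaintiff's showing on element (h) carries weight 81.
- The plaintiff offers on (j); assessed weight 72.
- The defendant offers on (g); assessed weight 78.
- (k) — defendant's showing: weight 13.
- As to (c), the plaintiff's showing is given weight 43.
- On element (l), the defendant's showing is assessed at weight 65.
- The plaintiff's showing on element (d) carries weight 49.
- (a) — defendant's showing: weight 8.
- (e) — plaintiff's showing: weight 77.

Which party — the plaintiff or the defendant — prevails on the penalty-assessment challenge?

— Issue I —
At Stage I.1 the plaintiff must meet the preponderance of the evidence (weight is at least 48): on (a) the weight is 54 (the defendant's 8 is given no effect), which does reach 48, so (a) meets the standard; on (b) the weight is 52, ≥ 48, so (b) meets the standard.
  Stage I.1 is satisfied; the plaintiff continues to bear the burden.
At Stage I.2 the plaintiff must meet the preponderance of the evidence (weight is at least 48): on (c) the weight is 43 (the defendant's 91 is given no effect), which does not reach 48, so (c) does not meet the standard; on (d) the weight is 49 (the defendant's 53 is given no effect), ≥ 48, so (d) meets the standard.
  The plaintiff does not carry Stage I.2.
The defendant prevails on this issue.
— Issue II —
Stage II.1 — burden on plaintiff; standard: a clear and cogent showing (weight exceeds 74).
    (e): 77 (defendant's 53 disregarded) > 74 [met]
    (f): 82 (defendant's 61 disregarded) > 74 [met]
  Stage II.1 carried; the burden shifts to the defendant.
Stage II.2 — burden on defendant; standard: a clear and cogent showing (weight exceeds 74).
    (g): 78 > 74 [met]
    (h): 81 (plaintiff's 81 disregarded) > 74 [met]
  All elements met at the final stage.
All stages carried — the defendant prevails on this issue.
— Issue III —
At Stage III.1 the plaintiff must meet a clear and cogent showing (weight exceeds 72): on (i) the weight is 73 (the defendant's 46 is given no effect), > 72, so (i) meets the standard; on (j) the weight is 72 (the defendant's 89 is given no effect), ≤ 72, so (j) does not meet the standard.
  The plaintiff does not carry Stage III.1.
The analysis ends at Stage III.1; the defendant prevails on this issue.
Per-issue: Issue I → defendant; Issue II → defendant; Issue III → defendant. The plaintiff must prevail on at least one issue; overall, the defendant prevails.

defendant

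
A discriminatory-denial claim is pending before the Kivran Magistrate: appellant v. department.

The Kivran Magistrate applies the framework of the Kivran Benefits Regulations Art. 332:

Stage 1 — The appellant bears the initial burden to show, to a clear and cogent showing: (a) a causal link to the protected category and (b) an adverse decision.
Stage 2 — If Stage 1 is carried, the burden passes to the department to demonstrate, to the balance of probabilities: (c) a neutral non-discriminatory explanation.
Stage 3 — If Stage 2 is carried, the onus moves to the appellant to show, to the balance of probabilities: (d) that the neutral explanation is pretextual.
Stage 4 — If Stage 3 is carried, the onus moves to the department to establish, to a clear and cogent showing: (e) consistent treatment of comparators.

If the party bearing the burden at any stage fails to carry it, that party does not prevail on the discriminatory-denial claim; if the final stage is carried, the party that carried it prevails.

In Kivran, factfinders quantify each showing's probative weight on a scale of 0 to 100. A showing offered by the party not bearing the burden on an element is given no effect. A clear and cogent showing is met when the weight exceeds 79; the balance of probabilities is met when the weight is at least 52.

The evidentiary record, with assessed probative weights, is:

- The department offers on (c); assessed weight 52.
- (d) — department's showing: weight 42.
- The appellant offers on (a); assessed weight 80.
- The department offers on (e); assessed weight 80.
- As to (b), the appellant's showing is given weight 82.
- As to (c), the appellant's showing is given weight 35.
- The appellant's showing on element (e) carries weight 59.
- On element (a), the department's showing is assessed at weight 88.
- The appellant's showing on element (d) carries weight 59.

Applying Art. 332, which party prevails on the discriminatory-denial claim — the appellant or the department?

department

At Stage 1 the appellant must meet a clear and cogent showing (weight exceeds 79): on (a) the weight is 80 (the department's 88 is given no effect), > 79, so (a) meets the standard; on (b) the weight is 82, > 79, so (b) meets the standard.
  Stage 1 is satisfied; the onus moves to the department.
At Stage 2 the department must meet the balance of probabilities (weight is at least 52): on (c) the weight is 52 (the appellant's 35 is given no effect), ≥ 52, so (c) meets the standard.
  Stage 2 is satisfied; the onus moves to the appellant.
At Stage 3 the appellant must meet the balance of probabilities (weight is at least 52): on (d) the weight is 59 (the department's 42 is given no effect), ≥ 52, so (d) meets the standard.
  All elements met. The burden passes to the department.
At Stage 4 the department must meet a clear and cogent showing (weight exceeds 79): on (e) the weight is 80 (the appellant's 59 is given no effect), > 79, so (e) meets the standard.
  The department carries the last stage.
Every stage carried; the department prevails.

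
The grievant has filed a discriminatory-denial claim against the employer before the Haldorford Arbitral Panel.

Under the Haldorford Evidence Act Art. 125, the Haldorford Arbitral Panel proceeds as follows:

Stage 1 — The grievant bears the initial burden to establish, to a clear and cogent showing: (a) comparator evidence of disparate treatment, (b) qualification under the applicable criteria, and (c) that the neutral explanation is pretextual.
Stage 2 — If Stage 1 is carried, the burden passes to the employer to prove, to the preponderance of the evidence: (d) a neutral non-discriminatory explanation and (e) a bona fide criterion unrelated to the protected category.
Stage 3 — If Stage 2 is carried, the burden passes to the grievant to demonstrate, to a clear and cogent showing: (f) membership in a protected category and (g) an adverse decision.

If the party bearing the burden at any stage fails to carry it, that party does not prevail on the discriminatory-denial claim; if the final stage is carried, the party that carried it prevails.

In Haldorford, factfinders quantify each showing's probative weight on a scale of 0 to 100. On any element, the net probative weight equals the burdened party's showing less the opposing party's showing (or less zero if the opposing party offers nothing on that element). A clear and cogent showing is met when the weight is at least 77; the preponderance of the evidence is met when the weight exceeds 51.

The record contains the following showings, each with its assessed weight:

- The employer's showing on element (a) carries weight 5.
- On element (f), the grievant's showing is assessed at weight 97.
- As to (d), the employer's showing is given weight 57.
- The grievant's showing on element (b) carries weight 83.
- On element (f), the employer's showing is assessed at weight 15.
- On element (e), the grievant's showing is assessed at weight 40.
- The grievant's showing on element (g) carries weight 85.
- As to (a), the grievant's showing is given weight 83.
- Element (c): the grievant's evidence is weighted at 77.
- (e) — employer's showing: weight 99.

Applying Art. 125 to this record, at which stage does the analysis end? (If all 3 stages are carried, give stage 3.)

At Stage 1 the grievant must meet a clear and cogent showing (weight is at least 77): on (a) the weight is 83 less the opposing 5 gives net 78, which does reach 77, so (a) meets the standard; on (b) the weight is 83, ≥ 77, so (b) meets the standard; on (c) the weight is 77, which does reach 77, so (c) meets the standard.
  Stage 1 carried; the burden shifts to the employer.
At Stage 2 the employer must meet the preponderance of the evidence (weight exceeds 51): on (d) the weight is 57, which does exceed 51, so (d) meets the standard; on (e) the weight is 99 less the opposing 40 gives net 59, > 51, so (e) meets the standard.
  The employer carries Stage 2; the grievant now bears the burden.
At Stage 3 the grievant must meet a clear and cogent showing (weight is at least 77): on (f) the weight is 97 less the opposing 15 gives net 82, ≥ 77, so (f) meets the standard; on (g) the weight is 85, ≥ 77, so (g) meets the standard.
  All elements met at the final stage.
Every stage carried; the grievant prevails.

stage 3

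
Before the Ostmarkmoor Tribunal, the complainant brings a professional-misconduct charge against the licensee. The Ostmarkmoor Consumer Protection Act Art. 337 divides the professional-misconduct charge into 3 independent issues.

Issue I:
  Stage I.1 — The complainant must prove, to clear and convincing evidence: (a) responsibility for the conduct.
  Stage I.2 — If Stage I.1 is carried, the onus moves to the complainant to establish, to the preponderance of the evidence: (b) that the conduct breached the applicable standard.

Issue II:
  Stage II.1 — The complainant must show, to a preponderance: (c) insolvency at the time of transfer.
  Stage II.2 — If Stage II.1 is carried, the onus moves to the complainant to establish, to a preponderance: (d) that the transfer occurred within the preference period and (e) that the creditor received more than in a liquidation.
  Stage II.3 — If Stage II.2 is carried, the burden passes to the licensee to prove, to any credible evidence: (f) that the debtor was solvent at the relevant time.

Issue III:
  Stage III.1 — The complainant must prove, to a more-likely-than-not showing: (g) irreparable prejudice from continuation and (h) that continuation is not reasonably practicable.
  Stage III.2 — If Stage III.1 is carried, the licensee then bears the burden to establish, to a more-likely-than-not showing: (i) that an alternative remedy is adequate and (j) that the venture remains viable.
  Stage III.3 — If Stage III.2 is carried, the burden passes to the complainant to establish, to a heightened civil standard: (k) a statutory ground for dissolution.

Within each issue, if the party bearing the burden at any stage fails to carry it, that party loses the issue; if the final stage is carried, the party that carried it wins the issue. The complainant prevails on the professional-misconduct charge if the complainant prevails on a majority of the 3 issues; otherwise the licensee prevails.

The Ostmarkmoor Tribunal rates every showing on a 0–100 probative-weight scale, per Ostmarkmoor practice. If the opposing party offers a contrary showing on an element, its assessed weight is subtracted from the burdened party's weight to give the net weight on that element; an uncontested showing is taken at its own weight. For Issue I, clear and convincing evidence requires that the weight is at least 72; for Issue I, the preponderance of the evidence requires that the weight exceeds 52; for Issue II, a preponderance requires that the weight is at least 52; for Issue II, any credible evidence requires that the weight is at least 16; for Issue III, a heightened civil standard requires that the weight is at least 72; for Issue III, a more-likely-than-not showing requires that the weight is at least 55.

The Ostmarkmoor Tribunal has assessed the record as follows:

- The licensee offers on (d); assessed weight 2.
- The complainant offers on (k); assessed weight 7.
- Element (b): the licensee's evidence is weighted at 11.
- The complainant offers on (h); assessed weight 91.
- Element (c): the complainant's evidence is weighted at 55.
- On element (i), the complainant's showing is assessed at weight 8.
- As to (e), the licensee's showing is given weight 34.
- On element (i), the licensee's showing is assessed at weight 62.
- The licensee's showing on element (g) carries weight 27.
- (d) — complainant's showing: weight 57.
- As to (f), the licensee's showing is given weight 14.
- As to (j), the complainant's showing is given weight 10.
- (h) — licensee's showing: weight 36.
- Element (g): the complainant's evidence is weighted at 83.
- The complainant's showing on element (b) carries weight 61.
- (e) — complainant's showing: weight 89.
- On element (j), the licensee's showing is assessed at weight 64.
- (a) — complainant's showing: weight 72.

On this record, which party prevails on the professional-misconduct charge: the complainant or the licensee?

complainant

— Issue I —
Stage I.1 (complainant, clear and convincing evidence, weight is at least 72): (a) 72 ≥ 72 — meets.
  Stage I.1 is satisfied; the complainant continues to bear the burden.
Stage I.2 (complainant, the preponderance of the evidence, weight exceeds 52): (b) net 61−11=50 ≤ 52 — fails.
  Not every element is met, so the complainant fails to carry Stage I.2.
The analysis ends at Stage I.2; the licensee prevails on this issue.
— Issue II —
Stage II.1 — burden on complainant; standard: a preponderance (weight is at least 52).
    (c): 55 ≥ 52 [met]
  All elements met. The complainant retains the burden for Stage II.2.
Stage II.2 — burden on complainant; standard: a preponderance (weight is at least 52).
    (d): 57 − 2 = 55 ≥ 52 [met]
    (e): 89 − 34 = 55 ≥ 52 [met]
  Stage II.2 carried; the burden shifts to the licensee.
Stage II.3 — burden on licensee; standard: any credible evidence (weight is at least 16).
    (f): 14 < 16 [not met]
  Not every element is met, so the licensee fails to carry Stage II.3.
The analysis ends at Stage II.3; the complainant prevails on this issue.
— Issue III —
Stage III.1 — burden on complainant; standard: a more-likely-than-not showing (weight is at least 55).
    (g): 83 − 27 = 56 ≥ 55 [met]
    (h): 91 − 36 = 55 ≥ 55 [met]
  Stage III.1 is satisfied; the onus moves to the licensee.
Stage III.2 — burden on licensee; standard: a more-likely-than-not showing (weight is at least 55).
    (i): 62 − 8 = 54 < 55 [not met]
    (j): 64 − 10 = 54 < 55 [not met]
  The licensee does not carry Stage III.2.
The analysis ends at Stage III.2; the complainant prevails on this issue.
Per-issue: Issue I → licensee; Issue II → complainant; Issue III → complainant. The complainant must prevail on a majority of issues; overall, the complainant prevails.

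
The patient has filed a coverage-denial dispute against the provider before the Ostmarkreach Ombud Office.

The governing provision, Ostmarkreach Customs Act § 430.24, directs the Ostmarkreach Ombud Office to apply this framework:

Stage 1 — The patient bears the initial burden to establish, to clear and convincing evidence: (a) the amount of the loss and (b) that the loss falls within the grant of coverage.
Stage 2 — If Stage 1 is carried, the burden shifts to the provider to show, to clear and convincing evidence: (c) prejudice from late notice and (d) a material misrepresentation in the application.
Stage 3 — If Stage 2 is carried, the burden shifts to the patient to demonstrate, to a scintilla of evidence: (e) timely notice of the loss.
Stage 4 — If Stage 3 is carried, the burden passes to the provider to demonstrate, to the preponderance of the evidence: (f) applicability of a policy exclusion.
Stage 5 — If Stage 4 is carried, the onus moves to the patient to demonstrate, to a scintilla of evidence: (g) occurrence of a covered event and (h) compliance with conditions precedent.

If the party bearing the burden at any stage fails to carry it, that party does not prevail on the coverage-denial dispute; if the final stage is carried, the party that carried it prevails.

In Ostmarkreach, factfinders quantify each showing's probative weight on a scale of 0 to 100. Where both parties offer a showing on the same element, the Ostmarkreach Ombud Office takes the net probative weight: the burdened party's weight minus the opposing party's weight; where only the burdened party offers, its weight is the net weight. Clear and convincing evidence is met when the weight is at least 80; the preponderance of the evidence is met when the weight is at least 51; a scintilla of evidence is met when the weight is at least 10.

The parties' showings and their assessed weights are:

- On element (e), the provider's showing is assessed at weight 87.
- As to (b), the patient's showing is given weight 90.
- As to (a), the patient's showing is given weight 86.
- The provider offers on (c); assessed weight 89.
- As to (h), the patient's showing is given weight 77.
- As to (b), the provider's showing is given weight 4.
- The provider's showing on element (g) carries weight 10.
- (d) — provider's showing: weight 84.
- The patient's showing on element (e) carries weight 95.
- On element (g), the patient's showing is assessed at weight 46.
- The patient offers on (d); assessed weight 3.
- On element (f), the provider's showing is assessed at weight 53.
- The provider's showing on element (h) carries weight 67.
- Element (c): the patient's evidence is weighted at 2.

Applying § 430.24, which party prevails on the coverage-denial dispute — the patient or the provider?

provider

Stage 1 — burden on patient; standard: clear and convincing evidence (weight is at least 80).
    (a): 86 ≥ 80 [met]
    (b): 90 − 4 = 86 ≥ 80 [met]
  All elements met. The burden passes to the provider.
Stage 2 — burden on provider; standard: clear and convincing evidence (weight is at least 80).
    (c): 89 − 2 = 87 ≥ 80 [met]
    (d): 84 − 3 = 81 ≥ 80 [met]
  Stage 2 is satisfied; the onus moves to the patient.
Stage 3 — burden on patient; standard: a scintilla of evidence (weight is at least 10).
    (e): 95 − 87 = 8 < 10 [not met]
  Not every element is met, so the patient fails to carry Stage 3.
The analysis ends at Stage 3; the provider prevails.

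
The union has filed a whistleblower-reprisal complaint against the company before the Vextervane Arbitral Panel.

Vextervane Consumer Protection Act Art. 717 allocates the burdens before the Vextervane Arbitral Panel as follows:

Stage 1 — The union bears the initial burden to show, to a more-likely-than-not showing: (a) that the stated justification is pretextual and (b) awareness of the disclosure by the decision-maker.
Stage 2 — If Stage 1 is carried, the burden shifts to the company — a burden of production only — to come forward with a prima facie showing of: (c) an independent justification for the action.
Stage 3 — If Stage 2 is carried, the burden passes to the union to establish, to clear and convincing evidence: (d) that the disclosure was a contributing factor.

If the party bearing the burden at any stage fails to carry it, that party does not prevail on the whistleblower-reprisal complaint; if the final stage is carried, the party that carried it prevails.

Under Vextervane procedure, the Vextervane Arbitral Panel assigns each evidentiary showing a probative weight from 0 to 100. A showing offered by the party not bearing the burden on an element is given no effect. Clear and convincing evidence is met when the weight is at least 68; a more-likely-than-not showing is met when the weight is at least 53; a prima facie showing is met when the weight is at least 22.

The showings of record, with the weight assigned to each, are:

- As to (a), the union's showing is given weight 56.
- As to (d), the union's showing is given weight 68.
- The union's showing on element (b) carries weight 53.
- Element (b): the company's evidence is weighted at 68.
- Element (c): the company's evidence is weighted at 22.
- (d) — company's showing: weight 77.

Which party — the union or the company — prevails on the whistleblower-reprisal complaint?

Stage 1 — burden on union; standard: a more-likely-than-not showing (weight is at least 53).
    (a): 56 ≥ 53 [met]
    (b): 53 (company's 68 disregarded) ≥ 53 [met]
  The union carries Stage 1; the company now bears the burden.
Stage 2 — burden on company; standard: a prima facie showing (weight is at least 22).
    (c): 22 ≥ 22 [met]
  All elements met. The burden passes to the union.
Stage 3 — burden on union; standard: clear and convincing evidence (weight is at least 68).
    (d): 68 (company's 77 disregarded) ≥ 68 [met]
  The union carries the last stage.
All stages carried — the union prevails.

union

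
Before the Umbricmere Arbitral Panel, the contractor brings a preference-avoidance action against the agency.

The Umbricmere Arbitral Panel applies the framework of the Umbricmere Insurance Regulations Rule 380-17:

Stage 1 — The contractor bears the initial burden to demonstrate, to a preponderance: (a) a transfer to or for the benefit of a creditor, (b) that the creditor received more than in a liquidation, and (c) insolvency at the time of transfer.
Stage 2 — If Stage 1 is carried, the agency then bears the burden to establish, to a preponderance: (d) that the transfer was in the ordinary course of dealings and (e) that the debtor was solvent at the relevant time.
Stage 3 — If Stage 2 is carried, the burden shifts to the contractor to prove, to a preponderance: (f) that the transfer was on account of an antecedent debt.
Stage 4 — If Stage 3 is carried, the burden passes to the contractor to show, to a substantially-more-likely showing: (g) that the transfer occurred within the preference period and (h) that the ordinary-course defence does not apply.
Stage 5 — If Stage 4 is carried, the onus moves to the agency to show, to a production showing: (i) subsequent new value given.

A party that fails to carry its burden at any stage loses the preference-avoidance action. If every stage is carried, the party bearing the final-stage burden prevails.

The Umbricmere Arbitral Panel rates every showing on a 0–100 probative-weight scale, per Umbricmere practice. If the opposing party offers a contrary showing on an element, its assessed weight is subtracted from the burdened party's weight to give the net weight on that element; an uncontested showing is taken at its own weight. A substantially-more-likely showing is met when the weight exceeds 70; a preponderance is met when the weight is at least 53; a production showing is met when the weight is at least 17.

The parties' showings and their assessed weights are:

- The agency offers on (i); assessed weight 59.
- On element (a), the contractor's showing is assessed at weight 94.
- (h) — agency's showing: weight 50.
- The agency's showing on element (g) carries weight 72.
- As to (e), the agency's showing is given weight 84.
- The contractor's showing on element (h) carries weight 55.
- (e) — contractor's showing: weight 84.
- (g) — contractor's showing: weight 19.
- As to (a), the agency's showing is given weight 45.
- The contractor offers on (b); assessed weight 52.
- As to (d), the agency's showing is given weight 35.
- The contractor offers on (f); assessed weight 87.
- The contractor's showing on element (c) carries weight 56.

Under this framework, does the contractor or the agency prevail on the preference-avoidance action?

agency

Stage 1 (contractor, a preponderance, weight is at least 53): (a) net 94−45=49 < 53 — fails; (b) 52 < 53 — fails; (c) 56 ≥ 53 — meets.
  Not every element is met, so the contractor fails to carry Stage 1.
So the agency prevails.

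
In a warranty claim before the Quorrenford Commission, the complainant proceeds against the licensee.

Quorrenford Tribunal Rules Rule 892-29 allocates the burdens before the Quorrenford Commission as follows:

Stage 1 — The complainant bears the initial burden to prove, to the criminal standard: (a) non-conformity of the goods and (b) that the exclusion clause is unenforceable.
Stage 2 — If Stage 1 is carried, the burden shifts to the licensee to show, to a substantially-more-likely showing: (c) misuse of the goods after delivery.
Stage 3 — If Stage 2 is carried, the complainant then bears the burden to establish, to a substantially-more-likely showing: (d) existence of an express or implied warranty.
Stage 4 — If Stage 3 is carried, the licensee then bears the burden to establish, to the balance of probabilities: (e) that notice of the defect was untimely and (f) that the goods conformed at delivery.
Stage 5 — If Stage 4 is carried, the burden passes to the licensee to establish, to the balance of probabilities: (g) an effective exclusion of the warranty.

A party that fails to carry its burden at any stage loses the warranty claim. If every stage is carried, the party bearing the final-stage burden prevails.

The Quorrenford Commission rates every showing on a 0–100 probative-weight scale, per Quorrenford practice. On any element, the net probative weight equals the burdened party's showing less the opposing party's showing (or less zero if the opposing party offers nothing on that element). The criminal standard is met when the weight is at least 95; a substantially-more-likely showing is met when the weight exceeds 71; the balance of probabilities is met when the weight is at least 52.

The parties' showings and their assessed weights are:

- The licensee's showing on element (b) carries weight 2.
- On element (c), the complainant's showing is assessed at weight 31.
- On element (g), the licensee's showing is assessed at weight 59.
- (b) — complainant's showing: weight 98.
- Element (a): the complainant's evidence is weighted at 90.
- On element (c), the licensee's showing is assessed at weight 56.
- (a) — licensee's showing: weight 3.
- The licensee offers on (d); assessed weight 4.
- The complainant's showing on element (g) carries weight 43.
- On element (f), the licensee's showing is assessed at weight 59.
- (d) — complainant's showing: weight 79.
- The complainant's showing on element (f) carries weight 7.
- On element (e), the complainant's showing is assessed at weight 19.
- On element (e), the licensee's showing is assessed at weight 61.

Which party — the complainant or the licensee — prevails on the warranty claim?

licensee

Stage 1 — burden on complainant; standard: the criminal standard (weight is at least 95).
    (a): 90 − 3 = 87 < 95 [not met]
    (b): 98 − 2 = 96 ≥ 95 [met]
  Not every element is met, so the complainant fails to carry Stage 1.
The licensee prevails.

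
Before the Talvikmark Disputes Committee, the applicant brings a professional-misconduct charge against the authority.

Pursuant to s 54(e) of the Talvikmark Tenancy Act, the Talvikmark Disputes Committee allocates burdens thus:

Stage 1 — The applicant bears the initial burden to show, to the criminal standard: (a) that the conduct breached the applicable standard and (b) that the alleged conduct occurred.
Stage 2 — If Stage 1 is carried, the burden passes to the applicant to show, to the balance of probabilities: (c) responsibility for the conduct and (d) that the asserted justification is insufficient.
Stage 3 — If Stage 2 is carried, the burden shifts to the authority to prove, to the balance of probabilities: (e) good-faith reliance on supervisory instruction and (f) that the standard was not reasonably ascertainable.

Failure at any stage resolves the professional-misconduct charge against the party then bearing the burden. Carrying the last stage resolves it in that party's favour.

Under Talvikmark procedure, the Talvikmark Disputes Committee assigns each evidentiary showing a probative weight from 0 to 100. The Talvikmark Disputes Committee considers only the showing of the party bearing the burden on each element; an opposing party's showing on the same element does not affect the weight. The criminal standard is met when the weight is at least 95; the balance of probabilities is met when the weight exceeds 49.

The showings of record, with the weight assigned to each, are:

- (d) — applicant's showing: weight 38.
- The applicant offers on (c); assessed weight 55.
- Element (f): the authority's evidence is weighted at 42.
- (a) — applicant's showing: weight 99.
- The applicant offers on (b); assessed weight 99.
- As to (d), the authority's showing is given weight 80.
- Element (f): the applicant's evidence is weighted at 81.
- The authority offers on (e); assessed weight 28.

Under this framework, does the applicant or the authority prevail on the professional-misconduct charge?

authority

Stage 1 — burden on applicant; standard: the criminal standard (weight is at least 95).
    (a): 99 ≥ 95 [met]
    (b): 99 ≥ 95 [met]
  All elements met. The applicant retains the burden for Stage 2.
Stage 2 — burden on applicant; standard: the balance of probabilities (weight exceeds 49).
    (c): 55 > 49 [met]
    (d): 38 (authority's 80 disregarded) ≤ 49 [not met]
  The applicant does not carry Stage 2.
So the authority prevails.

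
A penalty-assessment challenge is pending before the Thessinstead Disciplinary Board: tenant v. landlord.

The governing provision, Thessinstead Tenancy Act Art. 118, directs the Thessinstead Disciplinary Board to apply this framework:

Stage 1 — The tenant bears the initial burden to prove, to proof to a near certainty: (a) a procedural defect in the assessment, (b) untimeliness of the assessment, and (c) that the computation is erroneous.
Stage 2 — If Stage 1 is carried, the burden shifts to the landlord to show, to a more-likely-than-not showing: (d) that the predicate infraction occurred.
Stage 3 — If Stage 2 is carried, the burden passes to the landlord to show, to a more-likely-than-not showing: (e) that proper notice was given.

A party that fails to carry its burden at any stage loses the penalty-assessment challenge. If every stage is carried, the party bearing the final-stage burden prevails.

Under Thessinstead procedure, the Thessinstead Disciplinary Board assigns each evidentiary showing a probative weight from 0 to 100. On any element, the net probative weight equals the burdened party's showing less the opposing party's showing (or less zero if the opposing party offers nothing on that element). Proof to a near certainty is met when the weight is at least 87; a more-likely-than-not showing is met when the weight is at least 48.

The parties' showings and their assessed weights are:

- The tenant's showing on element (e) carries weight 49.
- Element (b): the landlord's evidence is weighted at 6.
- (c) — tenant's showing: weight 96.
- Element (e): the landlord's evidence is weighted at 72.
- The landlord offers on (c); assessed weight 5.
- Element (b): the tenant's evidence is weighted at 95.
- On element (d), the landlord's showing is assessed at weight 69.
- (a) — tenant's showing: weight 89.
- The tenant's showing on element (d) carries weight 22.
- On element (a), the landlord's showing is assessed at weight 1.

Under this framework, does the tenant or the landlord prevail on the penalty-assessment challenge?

tenant

Stage 1 (tenant, proof to a near certainty, weight is at least 87): (a) net 89−1=88 ≥ 87 — meets; (b) net 95−6=89 ≥ 87 — meets; (c) net 96−5=91 ≥ 87 — meets.
  The tenant carries Stage 1; the landlord now bears the burden.
Stage 2 (landlord, a more-likely-than-not showing, weight is at least 48): (d) net 69−22=47 < 48 — fails.
  The landlord does not carry Stage 2.
So the tenant prevails.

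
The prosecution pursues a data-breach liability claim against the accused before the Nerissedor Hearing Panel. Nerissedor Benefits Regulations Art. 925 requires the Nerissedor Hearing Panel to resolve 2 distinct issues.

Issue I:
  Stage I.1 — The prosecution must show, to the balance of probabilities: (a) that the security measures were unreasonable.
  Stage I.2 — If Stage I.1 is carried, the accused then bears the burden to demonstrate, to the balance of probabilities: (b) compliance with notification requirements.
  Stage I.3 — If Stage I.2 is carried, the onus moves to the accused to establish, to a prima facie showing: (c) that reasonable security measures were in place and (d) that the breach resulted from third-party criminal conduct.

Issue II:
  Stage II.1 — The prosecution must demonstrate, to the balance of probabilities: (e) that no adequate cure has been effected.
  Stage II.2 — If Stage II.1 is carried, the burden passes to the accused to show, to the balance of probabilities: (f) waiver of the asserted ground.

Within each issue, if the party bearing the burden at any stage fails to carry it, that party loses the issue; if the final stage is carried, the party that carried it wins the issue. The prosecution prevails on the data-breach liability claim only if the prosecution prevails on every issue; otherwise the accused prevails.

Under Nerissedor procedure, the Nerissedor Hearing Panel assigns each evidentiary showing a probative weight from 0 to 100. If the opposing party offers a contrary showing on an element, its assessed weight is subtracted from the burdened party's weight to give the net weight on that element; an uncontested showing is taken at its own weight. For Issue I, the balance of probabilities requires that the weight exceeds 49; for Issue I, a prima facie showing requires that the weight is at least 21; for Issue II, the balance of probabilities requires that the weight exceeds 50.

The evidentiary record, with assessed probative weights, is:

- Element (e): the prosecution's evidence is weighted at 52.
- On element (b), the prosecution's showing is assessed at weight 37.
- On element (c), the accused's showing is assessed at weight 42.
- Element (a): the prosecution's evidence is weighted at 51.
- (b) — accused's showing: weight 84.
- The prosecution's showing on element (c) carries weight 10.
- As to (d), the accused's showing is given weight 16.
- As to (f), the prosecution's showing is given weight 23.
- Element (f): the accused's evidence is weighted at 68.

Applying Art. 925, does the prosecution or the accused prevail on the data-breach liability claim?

prosecution

— Issue I —
At Stage I.1 the prosecution must meet the balance of probabilities (weight exceeds 49): on (a) the weight is 51, which does exceed 49, so (a) meets the standard.
  All elements met. The burden passes to the accused.
At Stage I.2 the accused must meet the balance of probabilities (weight exceeds 49): on (b) the weight is 84 less the opposing 37 gives net 47, ≤ 49, so (b) does not meet the standard.
  The accused does not carry Stage I.2.
So the prosecution prevails on this issue.
— Issue II —
Stage II.1 — burden on prosecution; standard: the balance of probabilities (weight exceeds 50).
    (e): 52 > 50 [met]
  All elements met. The burden passes to the accused.
Stage II.2 — burden on accused; standard: the balance of probabilities (weight exceeds 50).
    (f): 68 − 23 = 45 ≤ 50 [not met]
  Not every element is met, so the accused fails to carry Stage II.2.
The prosecution prevails on this issue.
Per-issue: Issue I → prosecution; Issue II → prosecution. The prosecution must prevail on every issue; overall, the prosecution prevails.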